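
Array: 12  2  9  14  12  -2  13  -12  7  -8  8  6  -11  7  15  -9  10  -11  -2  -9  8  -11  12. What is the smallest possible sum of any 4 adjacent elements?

Each size-4 window and its sum:
[12, 2, 9, 14] → sum 37
[2, 9, 14, 12] → sum 37
[9, 14, 12, -2] → sum 33
[14, 12, -2, 13] → sum 37
[12, -2, 13, -12] → sum 11
[-2, 13, -12, 7] → sum 6
[13, -12, 7, -8] → sum 0
[-12, 7, -8, 8] → sum -5
[7, -8, 8, 6] → sum 13
[-8, 8, 6, -11] → sum -5
[8, 6, -11, 7] → sum 10
[6, -11, 7, 15] → sum 17
[-11, 7, 15, -9] → sum 2
[7, 15, -9, 10] → sum 23
[15, -9, 10, -11] → sum 5
[-9, 10, -11, -2] → sum -12
[10, -11, -2, -9] → sum -12
[-11, -2, -9, 8] → sum -14
[-2, -9, 8, -11] → sum -14
[-9, 8, -11, 12] → sum 0
Smallest of these is -14.

-14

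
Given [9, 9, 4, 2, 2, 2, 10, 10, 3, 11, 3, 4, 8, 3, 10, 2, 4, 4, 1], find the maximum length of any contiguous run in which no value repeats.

[9] len 1
[9] len 1
[9, 4] len 2
[9, 4, 2] len 3
[2] len 1
[2] len 1
[2, 10] len 2
[10] len 1
[10, 3] len 2
[10, 3, 11] len 3
[11, 3] len 2
[11, 3, 4] len 3
[11, 3, 4, 8] len 4
[4, 8, 3] len 3
[4, 8, 3, 10] len 4
[4, 8, 3, 10, 2] len 5
[8, 3, 10, 2, 4] len 5
[4] len 1
[4, 1] len 2
Longest all-distinct length: 5.

5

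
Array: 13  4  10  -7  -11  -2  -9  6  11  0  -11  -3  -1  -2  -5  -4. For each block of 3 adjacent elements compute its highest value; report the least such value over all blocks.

-2

[13, 4, 10] → max 13
[4, 10, -7] → max 10
[10, -7, -11] → max 10
[-7, -11, -2] → max -2
[-11, -2, -9] → max -2
[-2, -9, 6] → max 6
[-9, 6, 11] → max 11
[6, 11, 0] → max 11
[11, 0, -11] → max 11
[0, -11, -3] → max 0
[-11, -3, -1] → max -1
[-3, -1, -2] → max -1
[-1, -2, -5] → max -1
[-2, -5, -4] → max -2
Least of these is -2.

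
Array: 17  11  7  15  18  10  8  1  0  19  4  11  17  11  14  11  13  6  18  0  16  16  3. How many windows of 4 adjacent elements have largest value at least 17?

17 11 7 15 → max 17  ≥ 17 ✓
11 7 15 18 → max 18  ≥ 17 ✓
7 15 18 10 → max 18  ≥ 17 ✓
15 18 10 8 → max 18  ≥ 17 ✓
18 10 8 1 → max 18  ≥ 17 ✓
10 8 1 0 → max 10
8 1 0 19 → max 19  ≥ 17 ✓
1 0 19 4 → max 19  ≥ 17 ✓
0 19 4 11 → max 19  ≥ 17 ✓
19 4 11 17 → max 19  ≥ 17 ✓
4 11 17 11 → max 17  ≥ 17 ✓
11 17 11 14 → max 17  ≥ 17 ✓
17 11 14 11 → max 17  ≥ 17 ✓
11 14 11 13 → max 14
14 11 13 6 → max 14
11 13 6 18 → max 18  ≥ 17 ✓
13 6 18 0 → max 18  ≥ 17 ✓
6 18 0 16 → max 18  ≥ 17 ✓
18 0 16 16 → max 18  ≥ 17 ✓
0 16 16 3 → max 16
16 windows satisfy the condition.

16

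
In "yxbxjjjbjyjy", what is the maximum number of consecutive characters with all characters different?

[y] len 1
[y, x] len 2
[y, x, b] len 3
[b, x] len 2
[b, x, j] len 3
[j] len 1
[j] len 1
[j, b] len 2
[b, j] len 2
[b, j, y] len 3
[y, j] len 2
[j, y] len 2
Longest all-distinct length: 3.

3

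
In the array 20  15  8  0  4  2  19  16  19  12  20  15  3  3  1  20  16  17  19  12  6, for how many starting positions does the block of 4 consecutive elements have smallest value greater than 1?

(20, 15, 8, 0) → min 0
(15, 8, 0, 4) → min 0
(8, 0, 4, 2) → min 0
(0, 4, 2, 19) → min 0
(4, 2, 19, 16) → min 2  > 1 ✓
(2, 19, 16, 19) → min 2  > 1 ✓
(19, 16, 19, 12) → min 12  > 1 ✓
(16, 19, 12, 20) → min 12  > 1 ✓
(19, 12, 20, 15) → min 12  > 1 ✓
(12, 20, 15, 3) → min 3  > 1 ✓
(20, 15, 3, 3) → min 3  > 1 ✓
(15, 3, 3, 1) → min 1
(3, 3, 1, 20) → min 1
(3, 1, 20, 16) → min 1
(1, 20, 16, 17) → min 1
(20, 16, 17, 19) → min 16  > 1 ✓
(16, 17, 19, 12) → min 12  > 1 ✓
(17, 19, 12, 6) → min 6  > 1 ✓
10 windows satisfy the condition.

10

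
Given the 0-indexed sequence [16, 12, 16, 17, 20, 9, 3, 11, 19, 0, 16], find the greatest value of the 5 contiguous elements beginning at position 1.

Elements at indices 1..5: 12, 16, 17, 20, 9
max(12, 16, 17, 20, 9) = 20

20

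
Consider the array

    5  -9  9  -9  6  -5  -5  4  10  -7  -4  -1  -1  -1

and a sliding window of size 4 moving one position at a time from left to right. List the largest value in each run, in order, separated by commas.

5 -9 9 -9 → max 9
-9 9 -9 6 → max 9
9 -9 6 -5 → max 9
-9 6 -5 -5 → max 6
6 -5 -5 4 → max 6
-5 -5 4 10 → max 10
-5 4 10 -7 → max 10
4 10 -7 -4 → max 10
10 -7 -4 -1 → max 10
-7 -4 -1 -1 → max -1
-4 -1 -1 -1 → max -1

9, 9, 9, 6, 6, 10, 10, 10, 10, -1, -1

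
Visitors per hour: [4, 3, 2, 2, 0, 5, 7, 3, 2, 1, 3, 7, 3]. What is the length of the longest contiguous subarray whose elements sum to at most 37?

11

[4] sum 4 len 1
[4, 3] sum 7 len 2
[4, 3, 2] sum 9 len 3
[4, 3, 2, 2] sum 11 len 4
[4, 3, 2, 2, 0] sum 11 len 5
[4, 3, 2, 2, 0, 5] sum 16 len 6
[4, 3, 2, 2, 0, 5, 7] sum 23 len 7
[4, 3, 2, 2, 0, 5, 7, 3] sum 26 len 8
[4, 3, 2, 2, 0, 5, 7, 3, 2] sum 28 len 9
[4, 3, 2, 2, 0, 5, 7, 3, 2, 1] sum 29 len 10
[4, 3, 2, 2, 0, 5, 7, 3, 2, 1, 3] sum 32 len 11
[3, 2, 2, 0, 5, 7, 3, 2, 1, 3, 7] sum 35 len 11
[2, 2, 0, 5, 7, 3, 2, 1, 3, 7, 3] sum 35 len 11
Longest length seen: 11.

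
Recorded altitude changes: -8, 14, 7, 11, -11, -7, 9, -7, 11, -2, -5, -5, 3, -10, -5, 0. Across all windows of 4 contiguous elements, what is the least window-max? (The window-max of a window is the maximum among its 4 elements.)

3

-8 14 7 11 → max 14
14 7 11 -11 → max 14
7 11 -11 -7 → max 11
11 -11 -7 9 → max 11
-11 -7 9 -7 → max 9
-7 9 -7 11 → max 11
9 -7 11 -2 → max 11
-7 11 -2 -5 → max 11
11 -2 -5 -5 → max 11
-2 -5 -5 3 → max 3
-5 -5 3 -10 → max 3
-5 3 -10 -5 → max 3
3 -10 -5 0 → max 3
Least of these is 3.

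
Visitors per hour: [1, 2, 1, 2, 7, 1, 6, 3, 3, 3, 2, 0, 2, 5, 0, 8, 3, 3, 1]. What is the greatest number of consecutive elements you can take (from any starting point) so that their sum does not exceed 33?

→ 1: sum 1, len 1
→ 2: sum 3, len 2
→ 1: sum 4, len 3
→ 2: sum 6, len 4
→ 7: sum 13, len 5
→ 1: sum 14, len 6
→ 6: sum 20, len 7
→ 3: sum 23, len 8
→ 3: sum 26, len 9
→ 3: sum 29, len 10
→ 2: sum 31, len 11
→ 0: sum 31, len 12
→ 2: sum 33, len 13
→ 5 (dropped 1, 2, 1, 2): sum 32, len 10
→ 0: sum 32, len 11
→ 8 (dropped 7): sum 33, len 11
→ 3 (dropped 1, 6): sum 29, len 10
→ 3: sum 32, len 11
→ 1: sum 33, len 12
Longest length seen: 13.

13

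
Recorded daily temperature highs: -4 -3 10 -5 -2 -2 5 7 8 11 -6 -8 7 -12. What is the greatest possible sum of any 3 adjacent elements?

26

Window sums for each of the 12 positions:
[-4, -3, 10] → sum 3
[-3, 10, -5] → sum 2
[10, -5, -2] → sum 3
[-5, -2, -2] → sum -9
[-2, -2, 5] → sum 1
[-2, 5, 7] → sum 10
[5, 7, 8] → sum 20
[7, 8, 11] → sum 26
[8, 11, -6] → sum 13
[11, -6, -8] → sum -3
[-6, -8, 7] → sum -7
[-8, 7, -12] → sum -13
Greatest of these is 26.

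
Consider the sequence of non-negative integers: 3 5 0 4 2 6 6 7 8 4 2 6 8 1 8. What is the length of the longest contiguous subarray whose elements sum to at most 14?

5

Extend to the right; shrink from the left whenever the sum exceeds 14:
add 3: [3] sum 3, len 1
add 5: [3, 5] sum 8, len 2
add 0: [3, 5, 0] sum 8, len 3
add 4: [3, 5, 0, 4] sum 12, len 4
add 2: [3, 5, 0, 4, 2] sum 14, len 5
add 6: [0, 4, 2, 6] sum 12, len 4
add 6: [2, 6, 6] sum 14, len 3
add 7: [6, 7] sum 13, len 2
add 8: [8] sum 8, len 1
add 4: [8, 4] sum 12, len 2
add 2: [8, 4, 2] sum 14, len 3
add 6: [4, 2, 6] sum 12, len 3
add 8: [6, 8] sum 14, len 2
add 1: [8, 1] sum 9, len 2
add 8: [1, 8] sum 9, len 2
Longest length seen: 5.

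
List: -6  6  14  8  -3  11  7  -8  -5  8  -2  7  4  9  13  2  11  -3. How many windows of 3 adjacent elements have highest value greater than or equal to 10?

(-6, 6, 14) → max 14  ≥ 10 ✓
(6, 14, 8) → max 14  ≥ 10 ✓
(14, 8, -3) → max 14  ≥ 10 ✓
(8, -3, 11) → max 11  ≥ 10 ✓
(-3, 11, 7) → max 11  ≥ 10 ✓
(11, 7, -8) → max 11  ≥ 10 ✓
(7, -8, -5) → max 7
(-8, -5, 8) → max 8
(-5, 8, -2) → max 8
(8, -2, 7) → max 8
(-2, 7, 4) → max 7
(7, 4, 9) → max 9
(4, 9, 13) → max 13  ≥ 10 ✓
(9, 13, 2) → max 13  ≥ 10 ✓
(13, 2, 11) → max 13  ≥ 10 ✓
(2, 11, -3) → max 11  ≥ 10 ✓
10 windows satisfy the condition.

10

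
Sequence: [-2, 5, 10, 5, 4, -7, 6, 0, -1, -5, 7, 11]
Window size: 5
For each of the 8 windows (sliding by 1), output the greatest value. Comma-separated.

Sliding a size-5 window across the 12 values:
-2 5 10 5 4 → max 10
5 10 5 4 -7 → max 10
10 5 4 -7 6 → max 10
5 4 -7 6 0 → max 6
4 -7 6 0 -1 → max 6
-7 6 0 -1 -5 → max 6
6 0 -1 -5 7 → max 7
0 -1 -5 7 11 → max 11

10, 10, 10, 6, 6, 6, 7, 11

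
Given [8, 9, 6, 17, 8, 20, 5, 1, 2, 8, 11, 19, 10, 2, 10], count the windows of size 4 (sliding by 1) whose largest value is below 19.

(8, 9, 6, 17) → max 17  < 19 ✓
(9, 6, 17, 8) → max 17  < 19 ✓
(6, 17, 8, 20) → max 20
(17, 8, 20, 5) → max 20
(8, 20, 5, 1) → max 20
(20, 5, 1, 2) → max 20
(5, 1, 2, 8) → max 8  < 19 ✓
(1, 2, 8, 11) → max 11  < 19 ✓
(2, 8, 11, 19) → max 19
(8, 11, 19, 10) → max 19
(11, 19, 10, 2) → max 19
(19, 10, 2, 10) → max 19
4 windows satisfy the condition.

4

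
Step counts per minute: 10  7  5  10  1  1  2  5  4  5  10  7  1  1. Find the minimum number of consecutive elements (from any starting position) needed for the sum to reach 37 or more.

8

add 10: running sum 10 < 37
add 7: running sum 17 < 37
add 5: running sum 22 < 37
add 10: running sum 32 < 37
add 1: running sum 33 < 37
add 1: running sum 34 < 37
add 2: running sum 36 < 37
end 7: [10, 7, 5, 10, 1, 1, 2, 5] sum 41, len 8
end 8: [10, 7, 5, 10, 1, 1, 2, 5, 4] sum 45, len 9
end 9: [7, 5, 10, 1, 1, 2, 5, 4, 5] sum 40, len 9
end 10: [10, 1, 1, 2, 5, 4, 5, 10] sum 38, len 8
end 11: [10, 1, 1, 2, 5, 4, 5, 10, 7] sum 45, len 9
end 12: [10, 1, 1, 2, 5, 4, 5, 10, 7, 1] sum 46, len 10
end 13: [1, 1, 2, 5, 4, 5, 10, 7, 1, 1] sum 37, len 10
Shortest qualifying length: 8.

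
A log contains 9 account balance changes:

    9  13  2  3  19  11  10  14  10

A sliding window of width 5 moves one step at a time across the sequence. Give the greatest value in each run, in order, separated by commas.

Sliding a size-5 window across the 9 values:
[9, 13, 2, 3, 19] → max 19
[13, 2, 3, 19, 11] → max 19
[2, 3, 19, 11, 10] → max 19
[3, 19, 11, 10, 14] → max 19
[19, 11, 10, 14, 10] → max 19

19, 19, 19, 19, 19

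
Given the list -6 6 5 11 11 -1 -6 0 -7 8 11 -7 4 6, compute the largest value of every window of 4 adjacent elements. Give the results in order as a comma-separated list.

11, 11, 11, 11, 11, 0, 8, 11, 11, 11, 11

-6 6 5 11 → max 11
6 5 11 11 → max 11
5 11 11 -1 → max 11
11 11 -1 -6 → max 11
11 -1 -6 0 → max 11
-1 -6 0 -7 → max 0
-6 0 -7 8 → max 8
0 -7 8 11 → max 11
-7 8 11 -7 → max 11
8 11 -7 4 → max 11
11 -7 4 6 → max 11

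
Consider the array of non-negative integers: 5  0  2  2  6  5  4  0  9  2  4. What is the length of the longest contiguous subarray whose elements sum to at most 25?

[5] sum 5 len 1
[5, 0] sum 5 len 2
[5, 0, 2] sum 7 len 3
[5, 0, 2, 2] sum 9 len 4
[5, 0, 2, 2, 6] sum 15 len 5
[5, 0, 2, 2, 6, 5] sum 20 len 6
[5, 0, 2, 2, 6, 5, 4] sum 24 len 7
[5, 0, 2, 2, 6, 5, 4, 0] sum 24 len 8
[6, 5, 4, 0, 9] sum 24 len 5
[5, 4, 0, 9, 2] sum 20 len 5
[5, 4, 0, 9, 2, 4] sum 24 len 6
Longest length seen: 8.

8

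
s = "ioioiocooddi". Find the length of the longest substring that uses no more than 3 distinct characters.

9

Extend right; when distinct count exceeds 3, shrink from the left:
[i] 1 distinct, len 1
[i, o] 2 distinct, len 2
[i, o, i] 2 distinct, len 3
[i, o, i, o] 2 distinct, len 4
[i, o, i, o, i] 2 distinct, len 5
[i, o, i, o, i, o] 2 distinct, len 6
[i, o, i, o, i, o, c] 3 distinct, len 7
[i, o, i, o, i, o, c, o] 3 distinct, len 8
[i, o, i, o, i, o, c, o, o] 3 distinct, len 9
[o, c, o, o, d] 3 distinct, len 5
[o, c, o, o, d, d] 3 distinct, len 6
[o, o, d, d, i] 3 distinct, len 5
Longest length with ≤3 distinct: 9.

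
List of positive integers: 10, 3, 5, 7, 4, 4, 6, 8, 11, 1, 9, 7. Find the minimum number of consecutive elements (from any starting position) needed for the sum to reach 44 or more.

add 10: running sum 10 < 44
add 3: running sum 13 < 44
add 5: running sum 18 < 44
add 7: running sum 25 < 44
add 4: running sum 29 < 44
add 4: running sum 33 < 44
add 6: running sum 39 < 44
end 7: [10, 3, 5, 7, 4, 4, 6, 8] sum 47, len 8
end 8: [5, 7, 4, 4, 6, 8, 11] sum 45, len 7
end 9: [5, 7, 4, 4, 6, 8, 11, 1] sum 46, len 8
end 10: [7, 4, 4, 6, 8, 11, 1, 9] sum 50, len 8
end 11: [4, 6, 8, 11, 1, 9, 7] sum 46, len 7
Shortest qualifying length: 7.

7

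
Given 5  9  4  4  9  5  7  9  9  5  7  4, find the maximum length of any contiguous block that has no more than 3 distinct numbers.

Extend right; when distinct count exceeds 3, shrink from the left:
[5] 1 distinct, len 1
[5, 9] 2 distinct, len 2
[5, 9, 4] 3 distinct, len 3
[5, 9, 4, 4] 3 distinct, len 4
[5, 9, 4, 4, 9] 3 distinct, len 5
[5, 9, 4, 4, 9, 5] 3 distinct, len 6
[9, 5, 7] 3 distinct, len 3
[9, 5, 7, 9] 3 distinct, len 4
[9, 5, 7, 9, 9] 3 distinct, len 5
[9, 5, 7, 9, 9, 5] 3 distinct, len 6
[9, 5, 7, 9, 9, 5, 7] 3 distinct, len 7
[5, 7, 4] 3 distinct, len 3
Longest length with ≤3 distinct: 7.

7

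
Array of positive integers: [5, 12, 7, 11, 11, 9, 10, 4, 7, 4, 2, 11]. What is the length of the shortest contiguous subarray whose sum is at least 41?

Extend right; whenever the sum reaches 41, record the length and shrink from the left:
add 5: running sum 5 < 41
add 12: running sum 17 < 41
add 7: running sum 24 < 41
add 11: running sum 35 < 41
add 11: shortest ending here [12, 7, 11, 11] sum 41, len 4
add 9: shortest ending here [12, 7, 11, 11, 9] sum 50, len 5
add 10: shortest ending here [11, 11, 9, 10] sum 41, len 4
add 4: shortest ending here [11, 11, 9, 10, 4] sum 45, len 5
add 7: shortest ending here [11, 9, 10, 4, 7] sum 41, len 5
add 4: shortest ending here [11, 9, 10, 4, 7, 4] sum 45, len 6
add 2: shortest ending here [11, 9, 10, 4, 7, 4, 2] sum 47, len 7
add 11: shortest ending here [9, 10, 4, 7, 4, 2, 11] sum 47, len 7
Shortest qualifying length: 4.

4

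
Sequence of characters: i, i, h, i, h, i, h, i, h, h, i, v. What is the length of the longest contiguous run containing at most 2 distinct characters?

[i] 1 distinct, len 1
[i, i] 1 distinct, len 2
[i, i, h] 2 distinct, len 3
[i, i, h, i] 2 distinct, len 4
[i, i, h, i, h] 2 distinct, len 5
[i, i, h, i, h, i] 2 distinct, len 6
[i, i, h, i, h, i, h] 2 distinct, len 7
[i, i, h, i, h, i, h, i] 2 distinct, len 8
[i, i, h, i, h, i, h, i, h] 2 distinct, len 9
[i, i, h, i, h, i, h, i, h, h] 2 distinct, len 10
[i, i, h, i, h, i, h, i, h, h, i] 2 distinct, len 11
[i, v] 2 distinct, len 2
Longest length with ≤2 distinct: 11.

11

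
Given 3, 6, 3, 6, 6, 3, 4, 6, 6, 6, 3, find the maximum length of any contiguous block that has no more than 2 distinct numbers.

[3] 1 distinct, len 1
[3, 6] 2 distinct, len 2
[3, 6, 3] 2 distinct, len 3
[3, 6, 3, 6] 2 distinct, len 4
[3, 6, 3, 6, 6] 2 distinct, len 5
[3, 6, 3, 6, 6, 3] 2 distinct, len 6
[3, 4] 2 distinct, len 2
[4, 6] 2 distinct, len 2
[4, 6, 6] 2 distinct, len 3
[4, 6, 6, 6] 2 distinct, len 4
[6, 6, 6, 3] 2 distinct, len 4
Longest length with ≤2 distinct: 6.

6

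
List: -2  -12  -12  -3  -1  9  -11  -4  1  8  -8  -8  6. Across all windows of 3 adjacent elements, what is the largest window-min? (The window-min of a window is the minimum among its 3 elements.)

-2 -12 -12 → min -12
-12 -12 -3 → min -12
-12 -3 -1 → min -12
-3 -1 9 → min -3
-1 9 -11 → min -11
9 -11 -4 → min -11
-11 -4 1 → min -11
-4 1 8 → min -4
1 8 -8 → min -8
8 -8 -8 → min -8
-8 -8 6 → min -8
Largest of these is -3.

-3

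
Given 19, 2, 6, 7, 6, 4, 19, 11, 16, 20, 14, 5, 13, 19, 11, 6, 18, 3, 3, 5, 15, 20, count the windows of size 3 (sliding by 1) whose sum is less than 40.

19 2 6 → sum 27  < 40 ✓
2 6 7 → sum 15  < 40 ✓
6 7 6 → sum 19  < 40 ✓
7 6 4 → sum 17  < 40 ✓
6 4 19 → sum 29  < 40 ✓
4 19 11 → sum 34  < 40 ✓
19 11 16 → sum 46
11 16 20 → sum 47
16 20 14 → sum 50
20 14 5 → sum 39  < 40 ✓
14 5 13 → sum 32  < 40 ✓
5 13 19 → sum 37  < 40 ✓
13 19 11 → sum 43
19 11 6 → sum 36  < 40 ✓
11 6 18 → sum 35  < 40 ✓
6 18 3 → sum 27  < 40 ✓
18 3 3 → sum 24  < 40 ✓
3 3 5 → sum 11  < 40 ✓
3 5 15 → sum 23  < 40 ✓
5 15 20 → sum 40
15 windows satisfy the condition.

15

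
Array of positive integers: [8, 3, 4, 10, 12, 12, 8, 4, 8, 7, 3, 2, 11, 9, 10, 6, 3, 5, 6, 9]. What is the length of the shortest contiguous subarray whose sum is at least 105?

add 8: running sum 8 < 105
add 3: running sum 11 < 105
add 4: running sum 15 < 105
add 10: running sum 25 < 105
add 12: running sum 37 < 105
add 12: running sum 49 < 105
add 8: running sum 57 < 105
add 4: running sum 61 < 105
add 8: running sum 69 < 105
add 7: running sum 76 < 105
add 3: running sum 79 < 105
add 2: running sum 81 < 105
add 11: running sum 92 < 105
add 9: running sum 101 < 105
add 10: shortest ending here [8, 3, 4, 10, 12, 12, 8, 4, 8, 7, 3, 2, 11, 9, 10] sum 111, len 15
add 6: shortest ending here [4, 10, 12, 12, 8, 4, 8, 7, 3, 2, 11, 9, 10, 6] sum 106, len 14
add 3: shortest ending here [10, 12, 12, 8, 4, 8, 7, 3, 2, 11, 9, 10, 6, 3] sum 105, len 14
add 5: shortest ending here [10, 12, 12, 8, 4, 8, 7, 3, 2, 11, 9, 10, 6, 3, 5] sum 110, len 15
add 6: shortest ending here [12, 12, 8, 4, 8, 7, 3, 2, 11, 9, 10, 6, 3, 5, 6] sum 106, len 15
add 9: shortest ending here [12, 12, 8, 4, 8, 7, 3, 2, 11, 9, 10, 6, 3, 5, 6, 9] sum 115, len 16
Shortest qualifying length: 14.

14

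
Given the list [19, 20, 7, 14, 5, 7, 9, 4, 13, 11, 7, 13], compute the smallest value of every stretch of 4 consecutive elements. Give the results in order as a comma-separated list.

7, 5, 5, 5, 4, 4, 4, 4, 7

19 20 7 14 → min 7
20 7 14 5 → min 5
7 14 5 7 → min 5
14 5 7 9 → min 5
5 7 9 4 → min 4
7 9 4 13 → min 4
9 4 13 11 → min 4
4 13 11 7 → min 4
13 11 7 13 → min 7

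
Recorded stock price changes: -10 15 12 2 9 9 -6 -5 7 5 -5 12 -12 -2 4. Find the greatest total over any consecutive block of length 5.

-10 15 12 2 9 → sum 28
15 12 2 9 9 → sum 47
12 2 9 9 -6 → sum 26
2 9 9 -6 -5 → sum 9
9 9 -6 -5 7 → sum 14
9 -6 -5 7 5 → sum 10
-6 -5 7 5 -5 → sum -4
-5 7 5 -5 12 → sum 14
7 5 -5 12 -12 → sum 7
5 -5 12 -12 -2 → sum -2
-5 12 -12 -2 4 → sum -3
Greatest of these is 47.

47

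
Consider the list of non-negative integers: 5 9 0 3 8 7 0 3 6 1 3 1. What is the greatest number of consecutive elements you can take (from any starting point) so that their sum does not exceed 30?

add 5: [5] sum 5, len 1
add 9: [5, 9] sum 14, len 2
add 0: [5, 9, 0] sum 14, len 3
add 3: [5, 9, 0, 3] sum 17, len 4
add 8: [5, 9, 0, 3, 8] sum 25, len 5
add 7: [9, 0, 3, 8, 7] sum 27, len 5
add 0: [9, 0, 3, 8, 7, 0] sum 27, len 6
add 3: [9, 0, 3, 8, 7, 0, 3] sum 30, len 7
add 6: [0, 3, 8, 7, 0, 3, 6] sum 27, len 7
add 1: [0, 3, 8, 7, 0, 3, 6, 1] sum 28, len 8
add 3: [8, 7, 0, 3, 6, 1, 3] sum 28, len 7
add 1: [8, 7, 0, 3, 6, 1, 3, 1] sum 29, len 8
Longest length seen: 8.

8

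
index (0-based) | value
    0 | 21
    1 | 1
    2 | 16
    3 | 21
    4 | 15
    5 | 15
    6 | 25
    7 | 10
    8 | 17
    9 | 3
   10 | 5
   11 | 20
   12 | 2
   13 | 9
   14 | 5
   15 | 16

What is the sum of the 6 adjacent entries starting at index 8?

56

Elements at indices 8..13: 17, 3, 5, 20, 2, 9
sum(17, 3, 5, 20, 2, 9) = 56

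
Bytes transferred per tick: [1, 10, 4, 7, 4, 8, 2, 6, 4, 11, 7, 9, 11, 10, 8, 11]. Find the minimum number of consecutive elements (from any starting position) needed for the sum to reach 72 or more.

Extend right; whenever the sum reaches 72, record the length and shrink from the left:
add 1: running sum 1 < 72
add 10: running sum 11 < 72
add 4: running sum 15 < 72
add 7: running sum 22 < 72
add 4: running sum 26 < 72
add 8: running sum 34 < 72
add 2: running sum 36 < 72
add 6: running sum 42 < 72
add 4: running sum 46 < 72
add 11: running sum 57 < 72
add 7: running sum 64 < 72
end 11: [10, 4, 7, 4, 8, 2, 6, 4, 11, 7, 9] sum 72, len 11
end 12: [4, 7, 4, 8, 2, 6, 4, 11, 7, 9, 11] sum 73, len 11
end 13: [4, 8, 2, 6, 4, 11, 7, 9, 11, 10] sum 72, len 10
end 14: [8, 2, 6, 4, 11, 7, 9, 11, 10, 8] sum 76, len 10
end 15: [6, 4, 11, 7, 9, 11, 10, 8, 11] sum 77, len 9
Shortest qualifying length: 9.

9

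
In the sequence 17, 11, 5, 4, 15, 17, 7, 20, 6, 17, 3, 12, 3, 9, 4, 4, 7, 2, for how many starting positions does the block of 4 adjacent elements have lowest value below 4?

(17, 11, 5, 4) → min 4
(11, 5, 4, 15) → min 4
(5, 4, 15, 17) → min 4
(4, 15, 17, 7) → min 4
(15, 17, 7, 20) → min 7
(17, 7, 20, 6) → min 6
(7, 20, 6, 17) → min 6
(20, 6, 17, 3) → min 3  < 4 ✓
(6, 17, 3, 12) → min 3  < 4 ✓
(17, 3, 12, 3) → min 3  < 4 ✓
(3, 12, 3, 9) → min 3  < 4 ✓
(12, 3, 9, 4) → min 3  < 4 ✓
(3, 9, 4, 4) → min 3  < 4 ✓
(9, 4, 4, 7) → min 4
(4, 4, 7, 2) → min 2  < 4 ✓
7 windows satisfy the condition.

7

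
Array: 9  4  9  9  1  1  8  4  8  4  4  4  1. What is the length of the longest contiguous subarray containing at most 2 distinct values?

6

[9] 1 distinct, len 1
[9, 4] 2 distinct, len 2
[9, 4, 9] 2 distinct, len 3
[9, 4, 9, 9] 2 distinct, len 4
[9, 9, 1] 2 distinct, len 3
[9, 9, 1, 1] 2 distinct, len 4
[1, 1, 8] 2 distinct, len 3
[8, 4] 2 distinct, len 2
[8, 4, 8] 2 distinct, len 3
[8, 4, 8, 4] 2 distinct, len 4
[8, 4, 8, 4, 4] 2 distinct, len 5
[8, 4, 8, 4, 4, 4] 2 distinct, len 6
[4, 4, 4, 1] 2 distinct, len 4
Longest length with ≤2 distinct: 6.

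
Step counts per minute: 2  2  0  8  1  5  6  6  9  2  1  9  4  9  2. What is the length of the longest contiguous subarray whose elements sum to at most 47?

Extend to the right; shrink from the left whenever the sum exceeds 47:
→ 2: sum 2, len 1
→ 2: sum 4, len 2
→ 0: sum 4, len 3
→ 8: sum 12, len 4
→ 1: sum 13, len 5
→ 5: sum 18, len 6
→ 6: sum 24, len 7
→ 6: sum 30, len 8
→ 9: sum 39, len 9
→ 2: sum 41, len 10
→ 1: sum 42, len 11
→ 9 (dropped 2, 2): sum 47, len 10
→ 4 (dropped 0, 8): sum 43, len 9
→ 9 (dropped 1, 5): sum 46, len 8
→ 2 (dropped 6): sum 42, len 8
Longest length seen: 11.

11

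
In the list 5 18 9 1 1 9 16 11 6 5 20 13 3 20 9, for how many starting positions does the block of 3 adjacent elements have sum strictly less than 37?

(5, 18, 9) → sum 32  < 37 ✓
(18, 9, 1) → sum 28  < 37 ✓
(9, 1, 1) → sum 11  < 37 ✓
(1, 1, 9) → sum 11  < 37 ✓
(1, 9, 16) → sum 26  < 37 ✓
(9, 16, 11) → sum 36  < 37 ✓
(16, 11, 6) → sum 33  < 37 ✓
(11, 6, 5) → sum 22  < 37 ✓
(6, 5, 20) → sum 31  < 37 ✓
(5, 20, 13) → sum 38
(20, 13, 3) → sum 36  < 37 ✓
(13, 3, 20) → sum 36  < 37 ✓
(3, 20, 9) → sum 32  < 37 ✓
12 windows satisfy the condition.

12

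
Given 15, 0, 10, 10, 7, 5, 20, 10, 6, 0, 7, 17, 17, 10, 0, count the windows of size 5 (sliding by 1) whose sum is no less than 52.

[15, 0, 10, 10, 7] → sum 42
[0, 10, 10, 7, 5] → sum 32
[10, 10, 7, 5, 20] → sum 52  ≥ 52 ✓
[10, 7, 5, 20, 10] → sum 52  ≥ 52 ✓
[7, 5, 20, 10, 6] → sum 48
[5, 20, 10, 6, 0] → sum 41
[20, 10, 6, 0, 7] → sum 43
[10, 6, 0, 7, 17] → sum 40
[6, 0, 7, 17, 17] → sum 47
[0, 7, 17, 17, 10] → sum 51
[7, 17, 17, 10, 0] → sum 51
2 windows satisfy the condition.

2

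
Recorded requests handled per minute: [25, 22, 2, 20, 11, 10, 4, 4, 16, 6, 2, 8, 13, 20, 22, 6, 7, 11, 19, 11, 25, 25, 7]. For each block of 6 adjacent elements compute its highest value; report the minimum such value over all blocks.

16

25 22 2 20 11 10 → max 25
22 2 20 11 10 4 → max 22
2 20 11 10 4 4 → max 20
20 11 10 4 4 16 → max 20
11 10 4 4 16 6 → max 16
10 4 4 16 6 2 → max 16
4 4 16 6 2 8 → max 16
4 16 6 2 8 13 → max 16
16 6 2 8 13 20 → max 20
6 2 8 13 20 22 → max 22
2 8 13 20 22 6 → max 22
8 13 20 22 6 7 → max 22
13 20 22 6 7 11 → max 22
20 22 6 7 11 19 → max 22
22 6 7 11 19 11 → max 22
6 7 11 19 11 25 → max 25
7 11 19 11 25 25 → max 25
11 19 11 25 25 7 → max 25
Minimum of these is 16.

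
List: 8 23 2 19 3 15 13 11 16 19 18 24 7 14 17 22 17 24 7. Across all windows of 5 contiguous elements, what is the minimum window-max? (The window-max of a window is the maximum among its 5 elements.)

(8, 23, 2, 19, 3) → max 23
(23, 2, 19, 3, 15) → max 23
(2, 19, 3, 15, 13) → max 19
(19, 3, 15, 13, 11) → max 19
(3, 15, 13, 11, 16) → max 16
(15, 13, 11, 16, 19) → max 19
(13, 11, 16, 19, 18) → max 19
(11, 16, 19, 18, 24) → max 24
(16, 19, 18, 24, 7) → max 24
(19, 18, 24, 7, 14) → max 24
(18, 24, 7, 14, 17) → max 24
(24, 7, 14, 17, 22) → max 24
(7, 14, 17, 22, 17) → max 22
(14, 17, 22, 17, 24) → max 24
(17, 22, 17, 24, 7) → max 24
Minimum of these is 16.

16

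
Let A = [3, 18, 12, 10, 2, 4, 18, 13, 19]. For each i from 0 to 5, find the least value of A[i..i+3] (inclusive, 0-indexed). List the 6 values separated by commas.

3 18 12 10 → min 3
18 12 10 2 → min 2
12 10 2 4 → min 2
10 2 4 18 → min 2
2 4 18 13 → min 2
4 18 13 19 → min 4

3, 2, 2, 2, 2, 4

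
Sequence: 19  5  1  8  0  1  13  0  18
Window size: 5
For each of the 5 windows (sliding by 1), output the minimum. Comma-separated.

Sliding a size-5 window across the 9 values:
[19, 5, 1, 8, 0] → min 0
[5, 1, 8, 0, 1] → min 0
[1, 8, 0, 1, 13] → min 0
[8, 0, 1, 13, 0] → min 0
[0, 1, 13, 0, 18] → min 0

0, 0, 0, 0, 0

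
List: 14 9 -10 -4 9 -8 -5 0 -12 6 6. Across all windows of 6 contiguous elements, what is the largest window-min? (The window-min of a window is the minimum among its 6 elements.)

14 9 -10 -4 9 -8 → min -10
9 -10 -4 9 -8 -5 → min -10
-10 -4 9 -8 -5 0 → min -10
-4 9 -8 -5 0 -12 → min -12
9 -8 -5 0 -12 6 → min -12
-8 -5 0 -12 6 6 → min -12
Largest of these is -10.

-10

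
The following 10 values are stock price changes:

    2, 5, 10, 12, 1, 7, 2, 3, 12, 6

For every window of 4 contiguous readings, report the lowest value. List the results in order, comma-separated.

2, 1, 1, 1, 1, 2, 2

[2, 5, 10, 12] → min 2
[5, 10, 12, 1] → min 1
[10, 12, 1, 7] → min 1
[12, 1, 7, 2] → min 1
[1, 7, 2, 3] → min 1
[7, 2, 3, 12] → min 2
[2, 3, 12, 6] → min 2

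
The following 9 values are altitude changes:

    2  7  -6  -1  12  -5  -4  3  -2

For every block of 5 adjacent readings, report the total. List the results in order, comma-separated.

14, 7, -4, 5, 4

(2, 7, -6, -1, 12) → sum 14
(7, -6, -1, 12, -5) → sum 7
(-6, -1, 12, -5, -4) → sum -4
(-1, 12, -5, -4, 3) → sum 5
(12, -5, -4, 3, -2) → sum 4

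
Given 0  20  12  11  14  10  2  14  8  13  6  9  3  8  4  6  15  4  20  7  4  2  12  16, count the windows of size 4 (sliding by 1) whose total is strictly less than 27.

4

(0, 20, 12, 11) → sum 43
(20, 12, 11, 14) → sum 57
(12, 11, 14, 10) → sum 47
(11, 14, 10, 2) → sum 37
(14, 10, 2, 14) → sum 40
(10, 2, 14, 8) → sum 34
(2, 14, 8, 13) → sum 37
(14, 8, 13, 6) → sum 41
(8, 13, 6, 9) → sum 36
(13, 6, 9, 3) → sum 31
(6, 9, 3, 8) → sum 26  < 27 ✓
(9, 3, 8, 4) → sum 24  < 27 ✓
(3, 8, 4, 6) → sum 21  < 27 ✓
(8, 4, 6, 15) → sum 33
(4, 6, 15, 4) → sum 29
(6, 15, 4, 20) → sum 45
(15, 4, 20, 7) → sum 46
(4, 20, 7, 4) → sum 35
(20, 7, 4, 2) → sum 33
(7, 4, 2, 12) → sum 25  < 27 ✓
(4, 2, 12, 16) → sum 34
4 windows satisfy the condition.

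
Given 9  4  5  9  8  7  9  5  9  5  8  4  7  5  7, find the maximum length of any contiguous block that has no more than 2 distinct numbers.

4

Extend right; when distinct count exceeds 2, shrink from the left:
add 9: window [9] (1 distinct), len 1
add 4: window [9, 4] (2 distinct), len 2
add 5: window [4, 5] (2 distinct), len 2
add 9: window [5, 9] (2 distinct), len 2
add 8: window [9, 8] (2 distinct), len 2
add 7: window [8, 7] (2 distinct), len 2
add 9: window [7, 9] (2 distinct), len 2
add 5: window [9, 5] (2 distinct), len 2
add 9: window [9, 5, 9] (2 distinct), len 3
add 5: window [9, 5, 9, 5] (2 distinct), len 4
add 8: window [5, 8] (2 distinct), len 2
add 4: window [8, 4] (2 distinct), len 2
add 7: window [4, 7] (2 distinct), len 2
add 5: window [7, 5] (2 distinct), len 2
add 7: window [7, 5, 7] (2 distinct), len 3
Longest length with ≤2 distinct: 4.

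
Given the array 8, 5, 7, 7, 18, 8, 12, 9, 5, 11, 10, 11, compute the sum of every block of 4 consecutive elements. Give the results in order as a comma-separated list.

8 5 7 7 → sum 27
5 7 7 18 → sum 37
7 7 18 8 → sum 40
7 18 8 12 → sum 45
18 8 12 9 → sum 47
8 12 9 5 → sum 34
12 9 5 11 → sum 37
9 5 11 10 → sum 35
5 11 10 11 → sum 37

27, 37, 40, 45, 47, 34, 37, 35, 37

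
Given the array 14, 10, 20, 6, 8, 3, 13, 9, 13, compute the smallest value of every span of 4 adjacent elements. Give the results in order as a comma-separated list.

Sliding a size-4 window across the 9 values:
[14, 10, 20, 6] → min 6
[10, 20, 6, 8] → min 6
[20, 6, 8, 3] → min 3
[6, 8, 3, 13] → min 3
[8, 3, 13, 9] → min 3
[3, 13, 9, 13] → min 3

6, 6, 3, 3, 3, 3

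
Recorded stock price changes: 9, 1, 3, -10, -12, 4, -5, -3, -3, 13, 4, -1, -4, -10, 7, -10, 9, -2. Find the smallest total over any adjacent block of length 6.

-29

(9, 1, 3, -10, -12, 4) → sum -5
(1, 3, -10, -12, 4, -5) → sum -19
(3, -10, -12, 4, -5, -3) → sum -23
(-10, -12, 4, -5, -3, -3) → sum -29
(-12, 4, -5, -3, -3, 13) → sum -6
(4, -5, -3, -3, 13, 4) → sum 10
(-5, -3, -3, 13, 4, -1) → sum 5
(-3, -3, 13, 4, -1, -4) → sum 6
(-3, 13, 4, -1, -4, -10) → sum -1
(13, 4, -1, -4, -10, 7) → sum 9
(4, -1, -4, -10, 7, -10) → sum -14
(-1, -4, -10, 7, -10, 9) → sum -9
(-4, -10, 7, -10, 9, -2) → sum -10
Smallest of these is -29.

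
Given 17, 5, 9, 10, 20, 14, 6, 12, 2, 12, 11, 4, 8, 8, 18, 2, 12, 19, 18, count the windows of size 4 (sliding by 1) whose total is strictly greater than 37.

17 5 9 10 → sum 41  > 37 ✓
5 9 10 20 → sum 44  > 37 ✓
9 10 20 14 → sum 53  > 37 ✓
10 20 14 6 → sum 50  > 37 ✓
20 14 6 12 → sum 52  > 37 ✓
14 6 12 2 → sum 34
6 12 2 12 → sum 32
12 2 12 11 → sum 37
2 12 11 4 → sum 29
12 11 4 8 → sum 35
11 4 8 8 → sum 31
4 8 8 18 → sum 38  > 37 ✓
8 8 18 2 → sum 36
8 18 2 12 → sum 40  > 37 ✓
18 2 12 19 → sum 51  > 37 ✓
2 12 19 18 → sum 51  > 37 ✓
9 windows satisfy the condition.

9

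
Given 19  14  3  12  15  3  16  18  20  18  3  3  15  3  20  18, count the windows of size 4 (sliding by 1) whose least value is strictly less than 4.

19 14 3 12 → min 3  < 4 ✓
14 3 12 15 → min 3  < 4 ✓
3 12 15 3 → min 3  < 4 ✓
12 15 3 16 → min 3  < 4 ✓
15 3 16 18 → min 3  < 4 ✓
3 16 18 20 → min 3  < 4 ✓
16 18 20 18 → min 16
18 20 18 3 → min 3  < 4 ✓
20 18 3 3 → min 3  < 4 ✓
18 3 3 15 → min 3  < 4 ✓
3 3 15 3 → min 3  < 4 ✓
3 15 3 20 → min 3  < 4 ✓
15 3 20 18 → min 3  < 4 ✓
12 windows satisfy the condition.

12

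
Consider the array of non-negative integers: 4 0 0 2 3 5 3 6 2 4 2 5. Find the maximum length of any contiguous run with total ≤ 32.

→ 4: sum 4, len 1
→ 0: sum 4, len 2
→ 0: sum 4, len 3
→ 2: sum 6, len 4
→ 3: sum 9, len 5
→ 5: sum 14, len 6
→ 3: sum 17, len 7
→ 6: sum 23, len 8
→ 2: sum 25, len 9
→ 4: sum 29, len 10
→ 2: sum 31, len 11
→ 5 (dropped 4): sum 32, len 11
Longest length seen: 11.

11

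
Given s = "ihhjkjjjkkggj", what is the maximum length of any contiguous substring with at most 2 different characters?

Extend right; when distinct count exceeds 2, shrink from the left:
add i: window [i] (1 distinct), len 1
add h: window [i, h] (2 distinct), len 2
add h: window [i, h, h] (2 distinct), len 3
add j: window [h, h, j] (2 distinct), len 3
add k: window [j, k] (2 distinct), len 2
add j: window [j, k, j] (2 distinct), len 3
add j: window [j, k, j, j] (2 distinct), len 4
add j: window [j, k, j, j, j] (2 distinct), len 5
add k: window [j, k, j, j, j, k] (2 distinct), len 6
add k: window [j, k, j, j, j, k, k] (2 distinct), len 7
add g: window [k, k, g] (2 distinct), len 3
add g: window [k, k, g, g] (2 distinct), len 4
add j: window [g, g, j] (2 distinct), len 3
Longest length with ≤2 distinct: 7.

7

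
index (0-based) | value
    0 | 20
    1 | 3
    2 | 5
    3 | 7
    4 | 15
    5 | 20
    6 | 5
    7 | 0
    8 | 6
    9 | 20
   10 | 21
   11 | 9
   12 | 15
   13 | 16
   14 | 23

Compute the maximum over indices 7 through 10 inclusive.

Elements at indices 7..10: 0, 6, 20, 21
max(0, 6, 20, 21) = 21

21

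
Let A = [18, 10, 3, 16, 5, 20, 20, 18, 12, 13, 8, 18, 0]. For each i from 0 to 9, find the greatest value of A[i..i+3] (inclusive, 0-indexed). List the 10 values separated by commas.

18, 16, 20, 20, 20, 20, 20, 18, 18, 18

[18, 10, 3, 16] → max 18
[10, 3, 16, 5] → max 16
[3, 16, 5, 20] → max 20
[16, 5, 20, 20] → max 20
[5, 20, 20, 18] → max 20
[20, 20, 18, 12] → max 20
[20, 18, 12, 13] → max 20
[18, 12, 13, 8] → max 18
[12, 13, 8, 18] → max 18
[13, 8, 18, 0] → max 18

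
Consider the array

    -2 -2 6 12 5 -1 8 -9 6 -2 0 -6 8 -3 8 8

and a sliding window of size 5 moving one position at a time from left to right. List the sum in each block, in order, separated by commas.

[-2, -2, 6, 12, 5] → sum 19
[-2, 6, 12, 5, -1] → sum 20
[6, 12, 5, -1, 8] → sum 30
[12, 5, -1, 8, -9] → sum 15
[5, -1, 8, -9, 6] → sum 9
[-1, 8, -9, 6, -2] → sum 2
[8, -9, 6, -2, 0] → sum 3
[-9, 6, -2, 0, -6] → sum -11
[6, -2, 0, -6, 8] → sum 6
[-2, 0, -6, 8, -3] → sum -3
[0, -6, 8, -3, 8] → sum 7
[-6, 8, -3, 8, 8] → sum 15

19, 20, 30, 15, 9, 2, 3, -11, 6, -3, 7, 15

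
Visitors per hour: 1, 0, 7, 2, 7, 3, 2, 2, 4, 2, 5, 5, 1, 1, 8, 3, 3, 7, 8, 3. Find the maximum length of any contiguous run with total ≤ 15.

5

[1] sum 1 len 1
[1, 0] sum 1 len 2
[1, 0, 7] sum 8 len 3
[1, 0, 7, 2] sum 10 len 4
[2, 7] sum 9 len 2
[2, 7, 3] sum 12 len 3
[2, 7, 3, 2] sum 14 len 4
[7, 3, 2, 2] sum 14 len 4
[3, 2, 2, 4] sum 11 len 4
[3, 2, 2, 4, 2] sum 13 len 5
[2, 2, 4, 2, 5] sum 15 len 5
[2, 5, 5] sum 12 len 3
[2, 5, 5, 1] sum 13 len 4
[2, 5, 5, 1, 1] sum 14 len 5
[5, 1, 1, 8] sum 15 len 4
[1, 1, 8, 3] sum 13 len 4
[1, 8, 3, 3] sum 15 len 4
[3, 3, 7] sum 13 len 3
[7, 8] sum 15 len 2
[8, 3] sum 11 len 2
Longest length seen: 5.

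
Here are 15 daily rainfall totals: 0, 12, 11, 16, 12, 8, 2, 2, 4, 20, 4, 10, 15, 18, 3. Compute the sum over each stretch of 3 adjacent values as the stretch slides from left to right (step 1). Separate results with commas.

23, 39, 39, 36, 22, 12, 8, 26, 28, 34, 29, 43, 36

Sliding a size-3 window across the 15 values:
(0, 12, 11) → sum 23
(12, 11, 16) → sum 39
(11, 16, 12) → sum 39
(16, 12, 8) → sum 36
(12, 8, 2) → sum 22
(8, 2, 2) → sum 12
(2, 2, 4) → sum 8
(2, 4, 20) → sum 26
(4, 20, 4) → sum 28
(20, 4, 10) → sum 34
(4, 10, 15) → sum 29
(10, 15, 18) → sum 43
(15, 18, 3) → sum 36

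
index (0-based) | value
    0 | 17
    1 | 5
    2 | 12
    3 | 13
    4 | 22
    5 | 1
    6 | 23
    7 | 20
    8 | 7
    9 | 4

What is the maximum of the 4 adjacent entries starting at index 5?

Elements at indices 5..8: 1, 23, 20, 7
max(1, 23, 20, 7) = 23

23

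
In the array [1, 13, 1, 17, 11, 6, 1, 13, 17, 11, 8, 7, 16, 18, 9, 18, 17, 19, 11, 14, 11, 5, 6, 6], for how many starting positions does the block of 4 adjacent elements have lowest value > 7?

7

1 13 1 17 → min 1
13 1 17 11 → min 1
1 17 11 6 → min 1
17 11 6 1 → min 1
11 6 1 13 → min 1
6 1 13 17 → min 1
1 13 17 11 → min 1
13 17 11 8 → min 8  > 7 ✓
17 11 8 7 → min 7
11 8 7 16 → min 7
8 7 16 18 → min 7
7 16 18 9 → min 7
16 18 9 18 → min 9  > 7 ✓
18 9 18 17 → min 9  > 7 ✓
9 18 17 19 → min 9  > 7 ✓
18 17 19 11 → min 11  > 7 ✓
17 19 11 14 → min 11  > 7 ✓
19 11 14 11 → min 11  > 7 ✓
11 14 11 5 → min 5
14 11 5 6 → min 5
11 5 6 6 → min 5
7 windows satisfy the condition.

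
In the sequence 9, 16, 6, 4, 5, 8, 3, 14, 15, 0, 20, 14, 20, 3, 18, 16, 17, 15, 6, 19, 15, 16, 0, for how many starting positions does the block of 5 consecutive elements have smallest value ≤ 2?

6

(9, 16, 6, 4, 5) → min 4
(16, 6, 4, 5, 8) → min 4
(6, 4, 5, 8, 3) → min 3
(4, 5, 8, 3, 14) → min 3
(5, 8, 3, 14, 15) → min 3
(8, 3, 14, 15, 0) → min 0  ≤ 2 ✓
(3, 14, 15, 0, 20) → min 0  ≤ 2 ✓
(14, 15, 0, 20, 14) → min 0  ≤ 2 ✓
(15, 0, 20, 14, 20) → min 0  ≤ 2 ✓
(0, 20, 14, 20, 3) → min 0  ≤ 2 ✓
(20, 14, 20, 3, 18) → min 3
(14, 20, 3, 18, 16) → min 3
(20, 3, 18, 16, 17) → min 3
(3, 18, 16, 17, 15) → min 3
(18, 16, 17, 15, 6) → min 6
(16, 17, 15, 6, 19) → min 6
(17, 15, 6, 19, 15) → min 6
(15, 6, 19, 15, 16) → min 6
(6, 19, 15, 16, 0) → min 0  ≤ 2 ✓
6 windows satisfy the condition.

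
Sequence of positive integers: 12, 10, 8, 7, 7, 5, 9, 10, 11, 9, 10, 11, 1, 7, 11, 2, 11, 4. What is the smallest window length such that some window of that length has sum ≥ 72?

8

add 12: running sum 12 < 72
add 10: running sum 22 < 72
add 8: running sum 30 < 72
add 7: running sum 37 < 72
add 7: running sum 44 < 72
add 5: running sum 49 < 72
add 9: running sum 58 < 72
add 10: running sum 68 < 72
add 11: shortest ending here [12, 10, 8, 7, 7, 5, 9, 10, 11] sum 79, len 9
add 9: shortest ending here [10, 8, 7, 7, 5, 9, 10, 11, 9] sum 76, len 9
add 10: shortest ending here [8, 7, 7, 5, 9, 10, 11, 9, 10] sum 76, len 9
add 11: shortest ending here [7, 5, 9, 10, 11, 9, 10, 11] sum 72, len 8
add 1: shortest ending here [7, 5, 9, 10, 11, 9, 10, 11, 1] sum 73, len 9
add 7: shortest ending here [5, 9, 10, 11, 9, 10, 11, 1, 7] sum 73, len 9
add 11: shortest ending here [9, 10, 11, 9, 10, 11, 1, 7, 11] sum 79, len 9
add 2: shortest ending here [10, 11, 9, 10, 11, 1, 7, 11, 2] sum 72, len 9
add 11: shortest ending here [11, 9, 10, 11, 1, 7, 11, 2, 11] sum 73, len 9
add 4: shortest ending here [11, 9, 10, 11, 1, 7, 11, 2, 11, 4] sum 77, len 10
Shortest qualifying length: 8.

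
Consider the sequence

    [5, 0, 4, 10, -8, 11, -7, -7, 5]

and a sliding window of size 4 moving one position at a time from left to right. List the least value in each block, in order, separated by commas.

Sliding a size-4 window across the 9 values:
5 0 4 10 → min 0
0 4 10 -8 → min -8
4 10 -8 11 → min -8
10 -8 11 -7 → min -8
-8 11 -7 -7 → min -8
11 -7 -7 5 → min -7

0, -8, -8, -8, -8, -7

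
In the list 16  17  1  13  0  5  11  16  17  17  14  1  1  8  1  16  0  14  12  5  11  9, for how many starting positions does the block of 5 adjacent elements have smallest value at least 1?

16 17 1 13 0 → min 0
17 1 13 0 5 → min 0
1 13 0 5 11 → min 0
13 0 5 11 16 → min 0
0 5 11 16 17 → min 0
5 11 16 17 17 → min 5  ≥ 1 ✓
11 16 17 17 14 → min 11  ≥ 1 ✓
16 17 17 14 1 → min 1  ≥ 1 ✓
17 17 14 1 1 → min 1  ≥ 1 ✓
17 14 1 1 8 → min 1  ≥ 1 ✓
14 1 1 8 1 → min 1  ≥ 1 ✓
1 1 8 1 16 → min 1  ≥ 1 ✓
1 8 1 16 0 → min 0
8 1 16 0 14 → min 0
1 16 0 14 12 → min 0
16 0 14 12 5 → min 0
0 14 12 5 11 → min 0
14 12 5 11 9 → min 5  ≥ 1 ✓
8 windows satisfy the condition.

8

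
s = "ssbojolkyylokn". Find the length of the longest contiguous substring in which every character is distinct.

add s: [s] len 1
add s (repeat s, move left end past it): [s] len 1
add b: [s, b] len 2
add o: [s, b, o] len 3
add j: [s, b, o, j] len 4
add o (repeat o, move left end past it): [j, o] len 2
add l: [j, o, l] len 3
add k: [j, o, l, k] len 4
add y: [j, o, l, k, y] len 5
add y (repeat y, move left end past it): [y] len 1
add l: [y, l] len 2
add o: [y, l, o] len 3
add k: [y, l, o, k] len 4
add n: [y, l, o, k, n] len 5
Longest all-distinct length: 5.

5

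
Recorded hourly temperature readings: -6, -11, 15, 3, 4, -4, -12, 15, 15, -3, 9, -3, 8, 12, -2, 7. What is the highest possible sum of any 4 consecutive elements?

36

Window sums for each of the 13 positions:
-6 -11 15 3 → sum 1
-11 15 3 4 → sum 11
15 3 4 -4 → sum 18
3 4 -4 -12 → sum -9
4 -4 -12 15 → sum 3
-4 -12 15 15 → sum 14
-12 15 15 -3 → sum 15
15 15 -3 9 → sum 36
15 -3 9 -3 → sum 18
-3 9 -3 8 → sum 11
9 -3 8 12 → sum 26
-3 8 12 -2 → sum 15
8 12 -2 7 → sum 25
Highest of these is 36.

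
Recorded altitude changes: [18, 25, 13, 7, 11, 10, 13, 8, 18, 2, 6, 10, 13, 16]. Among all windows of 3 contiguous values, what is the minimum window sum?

(18, 25, 13) → sum 56
(25, 13, 7) → sum 45
(13, 7, 11) → sum 31
(7, 11, 10) → sum 28
(11, 10, 13) → sum 34
(10, 13, 8) → sum 31
(13, 8, 18) → sum 39
(8, 18, 2) → sum 28
(18, 2, 6) → sum 26
(2, 6, 10) → sum 18
(6, 10, 13) → sum 29
(10, 13, 16) → sum 39
Minimum of these is 18.

18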